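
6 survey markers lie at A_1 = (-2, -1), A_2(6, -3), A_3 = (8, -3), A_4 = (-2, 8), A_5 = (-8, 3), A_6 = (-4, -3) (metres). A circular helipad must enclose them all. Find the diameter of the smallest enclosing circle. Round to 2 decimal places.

The minimum enclosing circle of a finite set is fixed by two of the points (as a diameter) or three (as a circumcircle).
The farthest pair is A_3–A_5 with squared distance 292. The circle on this segment as diameter has centre (0, 0) and r² = 292/4 = 73.
Check A_1: distance² to centre = 5 ≤ 73, so it lies inside.
All remaining points lie in this disk, and no smaller disk contains both endpoints, so this is the minimum enclosing circle.
Diameter = 2r = 2√73 ≈ 17.09.

17.09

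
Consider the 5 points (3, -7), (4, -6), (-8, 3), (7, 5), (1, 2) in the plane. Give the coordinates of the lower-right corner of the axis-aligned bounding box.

(7, -7)

x-range [-8, 7], y-range [-7, 5].
The lower-right corner is (7, -7).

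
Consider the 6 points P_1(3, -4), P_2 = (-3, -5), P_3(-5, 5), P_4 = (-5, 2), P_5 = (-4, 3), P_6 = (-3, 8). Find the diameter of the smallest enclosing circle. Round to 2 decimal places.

13.60

The minimum enclosing circle of a finite set is fixed by two of the points (as a diameter) or three (as a circumcircle).
The minimum enclosing circle is determined by three boundary points: P_1, P_2, P_6.
Their circumcentre is (-1, 1.5) with r² = 46.25.
The farthest remaining point P_3 is at distance² 28.25 ≤ 46.25.
Diameter = 2r = 2√(46.25) ≈ 13.60.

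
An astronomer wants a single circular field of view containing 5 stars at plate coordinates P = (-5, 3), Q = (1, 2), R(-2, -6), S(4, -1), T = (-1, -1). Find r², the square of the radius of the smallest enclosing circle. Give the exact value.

29585/1058

The minimum enclosing circle of a finite set is fixed by two of the points (as a diameter) or three (as a circumcircle).
The minimum enclosing circle is determined by three boundary points: P, R, S.
Their circumcentre is (-59/46, -35/46) with r² = 29585/1058.
The farthest remaining point Q is at distance² 13577/1058 ≤ 29585/1058.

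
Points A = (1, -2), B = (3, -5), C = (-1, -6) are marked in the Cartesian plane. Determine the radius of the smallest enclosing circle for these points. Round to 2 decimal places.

Side lengths²: AB² = 13, AC² = 20, BC² = 17.
Since AC² = 20 < 17 + 13 = 30, the triangle is acute, so the smallest enclosing circle is the circumcircle.
Circumcentre = (5/7, -61/14), r² = 1105/196.
r = √(1105/196) ≈ 2.37.

2.37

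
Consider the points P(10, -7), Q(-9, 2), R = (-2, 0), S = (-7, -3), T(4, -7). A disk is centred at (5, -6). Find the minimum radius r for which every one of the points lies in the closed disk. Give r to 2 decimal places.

The required radius is the distance from (5, -6) to the farthest point.
Squared distances: 26, 260, 85, 153, 2.
Maximum is 260, attained at Q.
r = √260 ≈ 16.12.

16.12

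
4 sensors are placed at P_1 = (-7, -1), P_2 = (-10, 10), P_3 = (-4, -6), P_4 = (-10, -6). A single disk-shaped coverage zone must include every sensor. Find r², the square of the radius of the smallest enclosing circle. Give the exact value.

The minimum enclosing circle of a finite set is fixed by two of the points (as a diameter) or three (as a circumcircle).
The farthest pair is P_2–P_3 with squared distance 292. The circle on this segment as diameter has centre (-7, 2) and r² = 292/4 = 73.
Check P_1: distance² to centre = 9 ≤ 73, so it lies inside.
All remaining points lie in this disk, and no smaller disk contains both endpoints, so this is the minimum enclosing circle.

73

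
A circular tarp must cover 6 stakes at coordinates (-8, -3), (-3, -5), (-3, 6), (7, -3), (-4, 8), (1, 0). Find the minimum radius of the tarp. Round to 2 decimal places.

8.28

A smallest enclosing disk is always determined by at most three of the input points on its boundary.
The minimum enclosing circle is determined by three boundary points: (-8, -3), (7, -3), (-4, 8).
Their circumcentre is (-0.5, 0.5) with r² = 68.5.
The farthest remaining point (-3, -5) is at distance² 36.5 ≤ 68.5.
r = √(68.5) ≈ 8.28.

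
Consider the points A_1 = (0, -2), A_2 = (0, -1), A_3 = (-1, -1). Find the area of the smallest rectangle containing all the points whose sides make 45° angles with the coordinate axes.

1

In coordinates u = x + y, v = x − y the rectangle is axis-aligned; the map (x,y)→(u,v) scales areas by 2.
u-values: -2, -1, -2; range = -1 − (-2) = 1.
v-values: 2, 1, 0; range = 2 − 0 = 2.
Area = (1 × 2) / 2 = 1.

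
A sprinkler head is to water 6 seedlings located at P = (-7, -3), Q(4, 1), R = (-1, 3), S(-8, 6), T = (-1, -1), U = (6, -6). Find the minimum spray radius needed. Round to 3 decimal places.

The farthest pair is S–U with squared distance 340. The circle on this segment as diameter has centre (-1, 0) and r² = 340/4 = 85.
Check P: distance² to centre = 45 ≤ 85, so it lies inside.
All remaining points lie in this disk, and no smaller disk contains both endpoints, so this is the minimum enclosing circle.
r = √85 ≈ 9.220.

9.220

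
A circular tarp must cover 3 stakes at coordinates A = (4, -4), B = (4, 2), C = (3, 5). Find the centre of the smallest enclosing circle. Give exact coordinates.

Side lengths²: AB² = 36, AC² = 82, BC² = 10.
Since AC² = 82 ≥ 36 + 10 = 46, the angle opposite AC is not acute, so the smallest enclosing circle has AC as diameter.
Centre = midpoint of AC = (3.5, 0.5), r² = 82/4 = 20.5.
Centre = (3.5, 0.5).

(3.5, 0.5)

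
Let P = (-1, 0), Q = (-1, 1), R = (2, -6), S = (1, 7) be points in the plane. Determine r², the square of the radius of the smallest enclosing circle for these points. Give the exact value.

By Welzl's lemma the MEC is supported by two points (diametrically opposite) or three points (on a circumcircle).
The farthest pair is R–S with squared distance 170. The circle on this segment as diameter has centre (1.5, 0.5) and r² = 170/4 = 42.5.
Check P: distance² to centre = 6.5 ≤ 42.5, so it lies inside.
All remaining points lie in this disk, and no smaller disk contains both endpoints, so this is the minimum enclosing circle.

42.5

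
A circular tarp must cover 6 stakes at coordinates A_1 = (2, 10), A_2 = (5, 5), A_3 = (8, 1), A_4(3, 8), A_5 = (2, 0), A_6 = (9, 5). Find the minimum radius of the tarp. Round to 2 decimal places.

5.48

By Welzl's lemma the MEC is supported by two points (diametrically opposite) or three points (on a circumcircle).
The minimum enclosing circle is determined by three boundary points: A_1, A_3, A_5.
Their circumcentre is (4.25, 5) with r² = 30.0625.
The farthest remaining point A_6 is at distance² 22.5625 ≤ 30.0625.
r = √(30.0625) ≈ 5.48.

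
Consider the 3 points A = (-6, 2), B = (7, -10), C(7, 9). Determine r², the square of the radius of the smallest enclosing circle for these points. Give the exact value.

Side lengths²: AB² = 313, AC² = 218, BC² = 361.
Since BC² = 361 < 313 + 218 = 531, the triangle is acute, so the smallest enclosing circle is the circumcircle.
Circumcentre = (97/26, -0.5), r² = 34117/338.

34117/338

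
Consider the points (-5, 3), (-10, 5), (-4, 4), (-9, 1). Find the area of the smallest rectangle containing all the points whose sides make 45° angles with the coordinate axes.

28

In coordinates u = x + y, v = x − y the rectangle is axis-aligned; the map (x,y)→(u,v) scales areas by 2.
u-values: -2, -5, 0, -8; range = 0 − (-8) = 8.
v-values: -8, -15, -8, -10; range = -8 − (-15) = 7.
Area = (8 × 7) / 2 = 28.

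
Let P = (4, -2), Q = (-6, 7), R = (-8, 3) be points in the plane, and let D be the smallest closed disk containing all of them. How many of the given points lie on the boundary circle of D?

Side lengths²: PQ² = 181, PR² = 169, QR² = 20.
Since PQ² = 181 < 169 + 20 = 189, the triangle is acute, so the smallest enclosing circle is the circumcircle.
Circumcentre = (-38/29, 125/58), r² = 152945/3364.
The points at distance exactly r from the centre are P, Q, R — 3 points.

3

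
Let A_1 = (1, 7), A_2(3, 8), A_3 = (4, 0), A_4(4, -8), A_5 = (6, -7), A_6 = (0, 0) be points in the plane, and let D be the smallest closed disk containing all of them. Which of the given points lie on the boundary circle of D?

A_2, A_4

By Welzl's lemma the MEC is supported by two points (diametrically opposite) or three points (on a circumcircle).
The farthest pair is A_2–A_4 with squared distance 257. The circle on this segment as diameter has centre (3.5, 0) and r² = 257/4 = 64.25.
Check A_1: distance² to centre = 55.25 ≤ 64.25, so it lies inside.
All remaining points lie in this disk, and no smaller disk contains both endpoints, so this is the minimum enclosing circle.
The points at distance exactly r from the centre are A_2, A_4 — 2 points.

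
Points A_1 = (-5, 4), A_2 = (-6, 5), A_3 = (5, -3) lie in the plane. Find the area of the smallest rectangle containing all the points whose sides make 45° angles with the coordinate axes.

In coordinates u = x + y, v = x − y the rectangle is axis-aligned; the map (x,y)→(u,v) scales areas by 2.
u-values: -1, -1, 2; range = 2 − (-1) = 3.
v-values: -9, -11, 8; range = 8 − (-11) = 19.
Area = (3 × 19) / 2 = 28.5.

28.5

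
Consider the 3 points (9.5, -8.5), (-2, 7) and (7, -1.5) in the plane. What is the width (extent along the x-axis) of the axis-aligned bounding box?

11.5

max x = 9.5, min x = -2, so width = 11.5.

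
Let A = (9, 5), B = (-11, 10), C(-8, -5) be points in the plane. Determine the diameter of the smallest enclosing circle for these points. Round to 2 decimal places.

Side lengths²: AB² = 425, AC² = 389, BC² = 234.
Since AB² = 425 < 389 + 234 = 623, the triangle is acute, so the smallest enclosing circle is the circumcircle.
Circumcentre = (-71/38, 153/38), r² = 85969/722.
Diameter = 2r = 2√(85969/722) ≈ 21.82.

21.82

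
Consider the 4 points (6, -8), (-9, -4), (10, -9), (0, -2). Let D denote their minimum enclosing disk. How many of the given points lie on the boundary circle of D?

2

The minimum enclosing circle of a finite set is fixed by two of the points (as a diameter) or three (as a circumcircle).
The farthest pair is (-9, -4)–(10, -9) with squared distance 386. The circle on this segment as diameter has centre (0.5, -6.5) and r² = 386/4 = 96.5.
Check (6, -8): distance² to centre = 32.5 ≤ 96.5, so it lies inside.
All remaining points lie in this disk, and no smaller disk contains both endpoints, so this is the minimum enclosing circle.
The points at distance exactly r from the centre are (-9, -4), (10, -9) — 2 points.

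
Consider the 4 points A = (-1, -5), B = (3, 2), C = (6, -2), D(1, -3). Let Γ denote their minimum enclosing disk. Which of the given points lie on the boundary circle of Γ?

A, B, C

The minimum enclosing circle of a finite set is fixed by two of the points (as a diameter) or three (as a circumcircle).
The minimum enclosing circle is determined by three boundary points: A, B, C.
Their circumcentre is (137/74, -147/74) with r² = 47125/2738.
The farthest remaining point D is at distance² 4797/2738 ≤ 47125/2738.
The points at distance exactly r from the centre are A, B, C — 3 points.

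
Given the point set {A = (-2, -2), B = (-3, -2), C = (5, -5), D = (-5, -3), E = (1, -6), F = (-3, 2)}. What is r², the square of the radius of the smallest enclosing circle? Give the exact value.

A smallest enclosing disk is always determined by at most three of the input points on its boundary.
The minimum enclosing circle is determined by three boundary points: C, D, F.
Their circumcentre is (19/54, -121/54) with r² = 42601/1458.
The farthest remaining point E is at distance² 21217/1458 ≤ 42601/1458.

42601/1458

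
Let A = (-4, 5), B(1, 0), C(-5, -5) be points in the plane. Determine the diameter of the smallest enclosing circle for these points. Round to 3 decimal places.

10.091

Side lengths²: AB² = 50, AC² = 101, BC² = 61.
Since AC² = 101 < 61 + 50 = 111, the triangle is acute, so the smallest enclosing circle is the circumcircle.
Circumcentre = (-89/22, -1/22), r² = 6161/242.
Diameter = 2r = 2√(6161/242) ≈ 10.091.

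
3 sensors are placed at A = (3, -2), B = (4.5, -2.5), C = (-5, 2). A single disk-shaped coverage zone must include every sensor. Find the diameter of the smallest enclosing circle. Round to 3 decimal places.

10.512

Side lengths²: AB² = 2.5, AC² = 80, BC² = 110.5.
Since BC² = 110.5 ≥ 80 + 2.5 = 82.5, the angle opposite BC is not acute, so the smallest enclosing circle has BC as diameter.
Centre = midpoint of BC = (-0.25, -0.25), r² = 110.5/4 = 27.625.
Diameter = 2r = 2√(27.625) ≈ 10.512.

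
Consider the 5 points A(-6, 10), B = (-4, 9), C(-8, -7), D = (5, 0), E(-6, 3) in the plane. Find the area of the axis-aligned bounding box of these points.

221

x ranges over [-8, 5], width 13.
y ranges over [-7, 10], height 17.
Area = 13 × 17 = 221.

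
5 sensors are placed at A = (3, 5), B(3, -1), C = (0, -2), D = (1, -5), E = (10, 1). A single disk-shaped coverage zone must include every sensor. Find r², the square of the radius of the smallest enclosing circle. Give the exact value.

32.5

The minimum enclosing circle of a finite set is fixed by two of the points (as a diameter) or three (as a circumcircle).
The minimum enclosing circle is determined by three boundary points: A, D, E.
Their circumcentre is (4.5, -0.5) with r² = 32.5.
The farthest remaining point C is at distance² 22.5 ≤ 32.5.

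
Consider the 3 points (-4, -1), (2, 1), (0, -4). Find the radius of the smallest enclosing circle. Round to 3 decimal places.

Call the three points A, B, C in the order given.
Side lengths²: AB² = 40, AC² = 25, BC² = 29.
Since AB² = 40 < 29 + 25 = 54, the triangle is acute, so the smallest enclosing circle is the circumcircle.
Circumcentre = (-19/26, -21/26), r² = 3625/338.
r = √(3625/338) ≈ 3.275.

3.275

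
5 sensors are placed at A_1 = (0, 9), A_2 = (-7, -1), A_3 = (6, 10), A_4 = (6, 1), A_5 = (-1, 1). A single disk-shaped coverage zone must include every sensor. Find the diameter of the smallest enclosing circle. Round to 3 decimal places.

The minimum enclosing circle of a finite set is fixed by two of the points (as a diameter) or three (as a circumcircle).
The farthest pair is A_2–A_3 with squared distance 290. The circle on this segment as diameter has centre (-0.5, 4.5) and r² = 290/4 = 72.5.
Check A_1: distance² to centre = 20.5 ≤ 72.5, so it lies inside.
All remaining points lie in this disk, and no smaller disk contains both endpoints, so this is the minimum enclosing circle.
Diameter = 2r = 2√(72.5) ≈ 17.029.

17.029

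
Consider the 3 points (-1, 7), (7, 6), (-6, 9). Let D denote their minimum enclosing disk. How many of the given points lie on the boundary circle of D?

Call the three points A, B, C in the order given.
Side lengths²: AB² = 65, AC² = 29, BC² = 178.
Since BC² = 178 ≥ 65 + 29 = 94, the angle opposite BC is not acute, so the smallest enclosing circle has BC as diameter.
Centre = midpoint of BC = (0.5, 7.5), r² = 178/4 = 44.5.
The points at distance exactly r from the centre are (7, 6), (-6, 9) — 2 points.

2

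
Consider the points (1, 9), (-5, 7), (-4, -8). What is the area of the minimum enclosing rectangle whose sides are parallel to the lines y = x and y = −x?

176

In coordinates u = x + y, v = x − y the rectangle is axis-aligned; the map (x,y)→(u,v) scales areas by 2.
u-values: 10, 2, -12; range = 10 − (-12) = 22.
v-values: -8, -12, 4; range = 4 − (-12) = 16.
Area = (22 × 16) / 2 = 176.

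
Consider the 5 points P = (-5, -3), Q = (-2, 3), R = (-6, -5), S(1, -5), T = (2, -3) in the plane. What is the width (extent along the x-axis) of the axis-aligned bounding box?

max x = 2, min x = -6, so width = 8.

8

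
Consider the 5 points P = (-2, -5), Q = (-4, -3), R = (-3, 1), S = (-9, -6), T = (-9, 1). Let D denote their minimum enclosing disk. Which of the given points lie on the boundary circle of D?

The minimum enclosing circle is determined by three boundary points: P, S, T.
Their circumcentre is (-83/14, -2.5) with r² = 2125/98.
The farthest remaining point R is at distance² 2041/98 ≤ 2125/98.
The points at distance exactly r from the centre are P, S, T — 3 points.

P, S, T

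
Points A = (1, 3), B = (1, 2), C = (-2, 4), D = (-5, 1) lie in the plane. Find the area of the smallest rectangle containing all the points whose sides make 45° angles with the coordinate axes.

In coordinates u = x + y, v = x − y the rectangle is axis-aligned; the map (x,y)→(u,v) scales areas by 2.
u-values: 4, 3, 2, -4; range = 4 − (-4) = 8.
v-values: -2, -1, -6, -6; range = -1 − (-6) = 5.
Area = (8 × 5) / 2 = 20.

20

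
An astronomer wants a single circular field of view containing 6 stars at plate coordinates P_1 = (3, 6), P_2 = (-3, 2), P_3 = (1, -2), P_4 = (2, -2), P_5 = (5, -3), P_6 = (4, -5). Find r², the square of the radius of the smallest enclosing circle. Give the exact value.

By Welzl's lemma the MEC is supported by two points (diametrically opposite) or three points (on a circumcircle).
The minimum enclosing circle is determined by three boundary points: P_1, P_2, P_6.
Their circumcentre is (2.4, 0.4) with r² = 31.72.
The farthest remaining point P_5 is at distance² 18.32 ≤ 31.72.

31.72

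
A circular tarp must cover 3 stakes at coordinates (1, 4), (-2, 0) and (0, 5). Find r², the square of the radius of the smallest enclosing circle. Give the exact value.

7.25

Call the three points A, B, C in the order given.
Side lengths²: AB² = 25, AC² = 2, BC² = 29.
Since BC² = 29 ≥ 25 + 2 = 27, the angle opposite BC is not acute, so the smallest enclosing circle has BC as diameter.
Centre = midpoint of BC = (-1, 2.5), r² = 29/4 = 7.25.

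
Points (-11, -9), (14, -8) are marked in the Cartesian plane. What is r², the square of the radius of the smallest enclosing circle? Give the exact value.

The smallest circle enclosing two points has them as diameter endpoints.
Centre = midpoint = (1.5, -8.5); r² = |(-11, -9)−(14, -8)|²/4 = 626/4 = 156.5.

156.5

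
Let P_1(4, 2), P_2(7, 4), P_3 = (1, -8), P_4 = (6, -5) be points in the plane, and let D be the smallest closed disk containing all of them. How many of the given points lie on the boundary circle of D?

2

The minimum enclosing circle of a finite set is fixed by two of the points (as a diameter) or three (as a circumcircle).
The farthest pair is P_2–P_3 with squared distance 180. The circle on this segment as diameter has centre (4, -2) and r² = 180/4 = 45.
Check P_1: distance² to centre = 16 ≤ 45, so it lies inside.
All remaining points lie in this disk, and no smaller disk contains both endpoints, so this is the minimum enclosing circle.
The points at distance exactly r from the centre are P_2, P_3 — 2 points.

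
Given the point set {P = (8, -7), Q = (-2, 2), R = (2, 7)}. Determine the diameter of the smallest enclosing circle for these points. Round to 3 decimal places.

Side lengths²: PQ² = 181, PR² = 232, QR² = 41.
Since PR² = 232 ≥ 181 + 41 = 222, the angle opposite PR is not acute, so the smallest enclosing circle has PR as diameter.
Centre = midpoint of PR = (5, 0), r² = 232/4 = 58.
Diameter = 2r = 2√58 ≈ 15.232.

15.232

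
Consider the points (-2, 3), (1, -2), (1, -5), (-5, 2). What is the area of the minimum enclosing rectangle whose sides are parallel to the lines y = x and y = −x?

32.5

In coordinates u = x + y, v = x − y the rectangle is axis-aligned; the map (x,y)→(u,v) scales areas by 2.
u-values: 1, -1, -4, -3; range = 1 − (-4) = 5.
v-values: -5, 3, 6, -7; range = 6 − (-7) = 13.
Area = (5 × 13) / 2 = 32.5.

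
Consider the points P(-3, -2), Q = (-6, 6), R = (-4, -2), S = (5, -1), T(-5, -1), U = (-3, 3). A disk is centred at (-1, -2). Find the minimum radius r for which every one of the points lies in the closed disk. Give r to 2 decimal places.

9.43

The required radius is the distance from (-1, -2) to the farthest point.
Squared distances: 4, 89, 9, 37, 17, 29.
Maximum is 89, attained at Q.
r = √89 ≈ 9.43.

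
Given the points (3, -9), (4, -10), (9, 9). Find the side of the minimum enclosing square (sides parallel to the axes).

19

The bounding box has width 6 and height 19.
An axis-aligned square enclosing the set must have side ≥ max(width, height).
So the minimum side is max(6, 19) = 19.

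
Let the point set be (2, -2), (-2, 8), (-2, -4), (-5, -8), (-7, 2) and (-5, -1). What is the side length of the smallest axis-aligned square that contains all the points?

The bounding box has width 9 and height 16.
An axis-aligned square enclosing the set must have side ≥ max(width, height).
So the minimum side is max(9, 16) = 16.

16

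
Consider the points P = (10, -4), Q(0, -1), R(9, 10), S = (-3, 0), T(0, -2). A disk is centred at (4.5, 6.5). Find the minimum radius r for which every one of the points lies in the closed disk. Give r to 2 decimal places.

11.85

The required radius is the distance from (4.5, 6.5) to the farthest point.
Squared distances: 140.5, 76.5, 32.5, 98.5, 92.5.
Maximum is 140.5, attained at P.
r = √(140.5) ≈ 11.85.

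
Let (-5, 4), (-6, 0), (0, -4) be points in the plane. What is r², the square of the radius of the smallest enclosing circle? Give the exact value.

22.25

Call the three points A, B, C in the order given.
Side lengths²: AB² = 17, AC² = 89, BC² = 52.
Since AC² = 89 ≥ 52 + 17 = 69, the angle opposite AC is not acute, so the smallest enclosing circle has AC as diameter.
Centre = midpoint of AC = (-2.5, 0), r² = 89/4 = 22.25.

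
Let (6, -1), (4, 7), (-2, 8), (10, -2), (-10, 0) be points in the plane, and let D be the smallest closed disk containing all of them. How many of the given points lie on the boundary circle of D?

The minimum enclosing circle of a finite set is fixed by two of the points (as a diameter) or three (as a circumcircle).
The farthest pair is (10, -2)–(-10, 0) with squared distance 404. The circle on this segment as diameter has centre (0, -1) and r² = 404/4 = 101.
Check (6, -1): distance² to centre = 36 ≤ 101, so it lies inside.
All remaining points lie in this disk, and no smaller disk contains both endpoints, so this is the minimum enclosing circle.
The points at distance exactly r from the centre are (10, -2), (-10, 0) — 2 points.

2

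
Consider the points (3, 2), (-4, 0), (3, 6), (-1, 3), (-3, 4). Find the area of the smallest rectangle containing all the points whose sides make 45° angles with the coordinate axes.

52

In coordinates u = x + y, v = x − y the rectangle is axis-aligned; the map (x,y)→(u,v) scales areas by 2.
u-values: 5, -4, 9, 2, 1; range = 9 − (-4) = 13.
v-values: 1, -4, -3, -4, -7; range = 1 − (-7) = 8.
Area = (13 × 8) / 2 = 52.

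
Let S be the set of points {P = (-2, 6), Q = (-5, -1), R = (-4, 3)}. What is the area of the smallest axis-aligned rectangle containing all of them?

x ranges over [-5, -2], width 3.
y ranges over [-1, 6], height 7.
Area = 3 × 7 = 21.

21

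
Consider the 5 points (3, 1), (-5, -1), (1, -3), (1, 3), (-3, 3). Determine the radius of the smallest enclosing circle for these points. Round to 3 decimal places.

The farthest pair is (3, 1)–(-5, -1) with squared distance 68. The circle on this segment as diameter has centre (-1, 0) and r² = 68/4 = 17.
Check (1, -3): distance² to centre = 13 ≤ 17, so it lies inside.
All remaining points lie in this disk, and no smaller disk contains both endpoints, so this is the minimum enclosing circle.
r = √17 ≈ 4.123.

4.123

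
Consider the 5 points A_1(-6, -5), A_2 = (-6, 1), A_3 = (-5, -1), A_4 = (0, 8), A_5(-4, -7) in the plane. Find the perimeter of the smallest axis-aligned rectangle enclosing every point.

Width = max x − min x = 0 − (-6) = 6.
Height = max y − min y = 8 − (-7) = 15.
Perimeter = 2(6 + 15) = 42.

42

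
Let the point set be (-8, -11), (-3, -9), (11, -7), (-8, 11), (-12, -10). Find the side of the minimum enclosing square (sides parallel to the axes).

The bounding box has width 23 and height 22.
An axis-aligned square enclosing the set must have side ≥ max(width, height).
So the minimum side is max(23, 22) = 23.

23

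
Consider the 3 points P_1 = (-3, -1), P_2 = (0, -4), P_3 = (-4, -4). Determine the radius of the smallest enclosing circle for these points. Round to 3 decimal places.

Side lengths²: P_1P_2² = 18, P_1P_3² = 10, P_2P_3² = 16.
Since P_1P_2² = 18 < 16 + 10 = 26, the triangle is acute, so the smallest enclosing circle is the circumcircle.
Circumcentre = (-2, -3), r² = 5.
r = √5 ≈ 2.236.

2.236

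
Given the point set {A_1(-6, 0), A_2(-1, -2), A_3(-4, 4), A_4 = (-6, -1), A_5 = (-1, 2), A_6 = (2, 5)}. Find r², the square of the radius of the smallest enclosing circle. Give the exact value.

25

The minimum enclosing circle of a finite set is fixed by two of the points (as a diameter) or three (as a circumcircle).
The farthest pair is A_4–A_6 with squared distance 100. The circle on this segment as diameter has centre (-2, 2) and r² = 100/4 = 25.
Check A_1: distance² to centre = 20 ≤ 25, so it lies inside.
All remaining points lie in this disk, and no smaller disk contains both endpoints, so this is the minimum enclosing circle.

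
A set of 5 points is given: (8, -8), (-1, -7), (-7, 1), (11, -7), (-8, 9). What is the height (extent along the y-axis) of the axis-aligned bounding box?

max y = 9, min y = -8, so height = 17.

17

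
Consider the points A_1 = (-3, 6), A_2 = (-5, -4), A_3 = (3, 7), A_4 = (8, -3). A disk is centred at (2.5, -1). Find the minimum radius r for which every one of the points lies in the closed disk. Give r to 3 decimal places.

The required radius is the distance from (2.5, -1) to the farthest point.
Squared distances: 79.25, 65.25, 64.25, 34.25.
Maximum is 79.25, attained at A_1.
r = √(79.25) ≈ 8.902.

8.902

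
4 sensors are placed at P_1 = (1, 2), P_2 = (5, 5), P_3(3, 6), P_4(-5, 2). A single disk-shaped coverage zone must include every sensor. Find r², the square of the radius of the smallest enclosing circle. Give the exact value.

The minimum enclosing circle of a finite set is fixed by two of the points (as a diameter) or three (as a circumcircle).
The farthest pair is P_2–P_4 with squared distance 109. The circle on this segment as diameter has centre (0, 3.5) and r² = 109/4 = 27.25.
Check P_1: distance² to centre = 3.25 ≤ 27.25, so it lies inside.
All remaining points lie in this disk, and no smaller disk contains both endpoints, so this is the minimum enclosing circle.

27.25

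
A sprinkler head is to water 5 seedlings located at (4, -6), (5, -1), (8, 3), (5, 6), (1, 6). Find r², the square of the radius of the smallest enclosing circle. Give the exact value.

The minimum enclosing circle is determined by three boundary points: (4, -6), (5, 6), (1, 6).
Their circumcentre is (3, 0.125) with r² = 38.515625.
The farthest remaining point (8, 3) is at distance² 33.265625 ≤ 38.515625.

38.515625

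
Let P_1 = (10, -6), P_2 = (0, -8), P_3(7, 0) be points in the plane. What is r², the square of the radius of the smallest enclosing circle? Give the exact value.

Side lengths²: P_1P_2² = 104, P_1P_3² = 45, P_2P_3² = 113.
Since P_2P_3² = 113 < 104 + 45 = 149, the triangle is acute, so the smallest enclosing circle is the circumcircle.
Circumcentre = (101/22, -109/22), r² = 7345/242.

7345/242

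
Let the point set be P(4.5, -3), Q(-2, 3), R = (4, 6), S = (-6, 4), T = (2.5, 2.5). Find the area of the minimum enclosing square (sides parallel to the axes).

The bounding box has width 10.5 and height 9.
An axis-aligned square enclosing the set must have side ≥ max(width, height).
So the minimum side is max(10.5, 9) = 10.5.
Area = 10.5² = 110.25.

110.25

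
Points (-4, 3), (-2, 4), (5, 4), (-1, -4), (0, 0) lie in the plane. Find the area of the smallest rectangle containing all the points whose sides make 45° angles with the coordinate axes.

70

In coordinates u = x + y, v = x − y the rectangle is axis-aligned; the map (x,y)→(u,v) scales areas by 2.
u-values: -1, 2, 9, -5, 0; range = 9 − (-5) = 14.
v-values: -7, -6, 1, 3, 0; range = 3 − (-7) = 10.
Area = (14 × 10) / 2 = 70.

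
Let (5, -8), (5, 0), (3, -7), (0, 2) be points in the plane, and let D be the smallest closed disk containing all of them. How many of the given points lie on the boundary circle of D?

The farthest pair is (5, -8)–(0, 2) with squared distance 125. The circle on this segment as diameter has centre (2.5, -3) and r² = 125/4 = 31.25.
Check (5, 0): distance² to centre = 15.25 ≤ 31.25, so it lies inside.
All remaining points lie in this disk, and no smaller disk contains both endpoints, so this is the minimum enclosing circle.
The points at distance exactly r from the centre are (5, -8), (0, 2) — 2 points.

2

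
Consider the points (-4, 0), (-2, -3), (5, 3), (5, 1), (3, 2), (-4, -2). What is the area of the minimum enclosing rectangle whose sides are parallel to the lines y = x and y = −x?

56

In coordinates u = x + y, v = x − y the rectangle is axis-aligned; the map (x,y)→(u,v) scales areas by 2.
u-values: -4, -5, 8, 6, 5, -6; range = 8 − (-6) = 14.
v-values: -4, 1, 2, 4, 1, -2; range = 4 − (-4) = 8.
Area = (14 × 8) / 2 = 56.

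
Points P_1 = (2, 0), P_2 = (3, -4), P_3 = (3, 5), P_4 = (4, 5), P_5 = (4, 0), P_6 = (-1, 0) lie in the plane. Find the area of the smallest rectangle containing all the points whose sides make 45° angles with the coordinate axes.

In coordinates u = x + y, v = x − y the rectangle is axis-aligned; the map (x,y)→(u,v) scales areas by 2.
u-values: 2, -1, 8, 9, 4, -1; range = 9 − (-1) = 10.
v-values: 2, 7, -2, -1, 4, -1; range = 7 − (-2) = 9.
Area = (10 × 9) / 2 = 45.

45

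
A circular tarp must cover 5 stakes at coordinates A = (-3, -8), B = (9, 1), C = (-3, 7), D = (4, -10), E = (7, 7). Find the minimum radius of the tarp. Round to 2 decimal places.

The minimum enclosing circle is determined by three boundary points: C, D, E.
Their circumcentre is (2, -15/17) with r² = 25181/289.
The farthest remaining point A is at distance² 21866/289 ≤ 25181/289.
r = √(25181/289) ≈ 9.33.

9.33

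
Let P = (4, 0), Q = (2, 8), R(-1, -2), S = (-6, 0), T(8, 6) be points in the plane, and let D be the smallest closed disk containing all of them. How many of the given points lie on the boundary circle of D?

2

The farthest pair is S–T with squared distance 232. The circle on this segment as diameter has centre (1, 3) and r² = 232/4 = 58.
Check P: distance² to centre = 18 ≤ 58, so it lies inside.
All remaining points lie in this disk, and no smaller disk contains both endpoints, so this is the minimum enclosing circle.
The points at distance exactly r from the centre are S, T — 2 points.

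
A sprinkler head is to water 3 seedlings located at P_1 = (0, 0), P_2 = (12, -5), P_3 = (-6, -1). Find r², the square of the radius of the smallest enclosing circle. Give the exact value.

85

Side lengths²: P_1P_2² = 169, P_1P_3² = 37, P_2P_3² = 340.
Since P_2P_3² = 340 ≥ 169 + 37 = 206, the angle opposite P_2P_3 is not acute, so the smallest enclosing circle has P_2P_3 as diameter.
Centre = midpoint of P_2P_3 = (3, -3), r² = 340/4 = 85.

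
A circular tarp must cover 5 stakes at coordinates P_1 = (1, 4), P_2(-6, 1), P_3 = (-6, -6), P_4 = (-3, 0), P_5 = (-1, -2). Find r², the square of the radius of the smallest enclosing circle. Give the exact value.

The minimum enclosing circle of a finite set is fixed by two of the points (as a diameter) or three (as a circumcircle).
The farthest pair is P_1–P_3 with squared distance 149. The circle on this segment as diameter has centre (-2.5, -1) and r² = 149/4 = 37.25.
Check P_2: distance² to centre = 16.25 ≤ 37.25, so it lies inside.
All remaining points lie in this disk, and no smaller disk contains both endpoints, so this is the minimum enclosing circle.

37.25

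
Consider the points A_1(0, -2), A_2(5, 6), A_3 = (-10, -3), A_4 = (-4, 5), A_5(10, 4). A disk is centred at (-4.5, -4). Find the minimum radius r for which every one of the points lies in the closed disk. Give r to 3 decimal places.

The required radius is the distance from (-4.5, -4) to the farthest point.
Squared distances: 24.25, 190.25, 31.25, 81.25, 274.25.
Maximum is 274.25, attained at A_5.
r = √(274.25) ≈ 16.560.

16.560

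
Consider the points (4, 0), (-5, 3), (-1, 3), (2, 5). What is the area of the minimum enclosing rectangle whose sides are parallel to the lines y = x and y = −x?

54

In coordinates u = x + y, v = x − y the rectangle is axis-aligned; the map (x,y)→(u,v) scales areas by 2.
u-values: 4, -2, 2, 7; range = 7 − (-2) = 9.
v-values: 4, -8, -4, -3; range = 4 − (-8) = 12.
Area = (9 × 12) / 2 = 54.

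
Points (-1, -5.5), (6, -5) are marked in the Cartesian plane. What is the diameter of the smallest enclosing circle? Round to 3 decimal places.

The smallest circle enclosing two points has them as diameter endpoints.
Centre = midpoint = (2.5, -5.25); r² = |(-1, -5.5)−(6, -5)|²/4 = 49.25/4 = 12.3125.
Diameter = 2r = 2√(12.3125) ≈ 7.018.

7.018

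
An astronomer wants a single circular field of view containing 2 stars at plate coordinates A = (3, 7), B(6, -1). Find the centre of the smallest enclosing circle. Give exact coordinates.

(4.5, 3)

The smallest circle enclosing two points has them as diameter endpoints.
Centre = midpoint = (4.5, 3); r² = |AB|²/4 = 73/4 = 18.25.
Centre = (4.5, 3).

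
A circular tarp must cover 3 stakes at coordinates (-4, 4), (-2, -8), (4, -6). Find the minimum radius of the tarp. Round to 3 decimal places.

6.482

Call the three points A, B, C in the order given.
Side lengths²: AB² = 148, AC² = 164, BC² = 40.
Since AC² = 164 < 148 + 40 = 188, the triangle is acute, so the smallest enclosing circle is the circumcircle.
Circumcentre = (-15/19, -31/19), r² = 15170/361.
r = √(15170/361) ≈ 6.482.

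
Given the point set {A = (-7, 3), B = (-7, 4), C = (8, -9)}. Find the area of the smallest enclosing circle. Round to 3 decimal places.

309.447

Side lengths²: AB² = 1, AC² = 369, BC² = 394.
Since BC² = 394 ≥ 369 + 1 = 370, the angle opposite BC is not acute, so the smallest enclosing circle has BC as diameter.
Centre = midpoint of BC = (0.5, -2.5), r² = 394/4 = 98.5.
Area = π·r² = π·98.5 ≈ 309.447.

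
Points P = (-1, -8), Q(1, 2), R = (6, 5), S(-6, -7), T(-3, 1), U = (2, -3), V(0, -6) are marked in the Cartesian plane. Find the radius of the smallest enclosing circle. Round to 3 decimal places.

8.485

By Welzl's lemma the MEC is supported by two points (diametrically opposite) or three points (on a circumcircle).
The farthest pair is R–S with squared distance 288. The circle on this segment as diameter has centre (0, -1) and r² = 288/4 = 72.
Check P: distance² to centre = 50 ≤ 72, so it lies inside.
All remaining points lie in this disk, and no smaller disk contains both endpoints, so this is the minimum enclosing circle.
r = √72 ≈ 8.485.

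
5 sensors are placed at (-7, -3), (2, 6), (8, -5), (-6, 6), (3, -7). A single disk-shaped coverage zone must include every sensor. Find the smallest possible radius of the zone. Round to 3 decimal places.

A smallest enclosing disk is always determined by at most three of the input points on its boundary.
The farthest pair is (8, -5)–(-6, 6) with squared distance 317. The circle on this segment as diameter has centre (1, 0.5) and r² = 317/4 = 79.25.
Check (-7, -3): distance² to centre = 76.25 ≤ 79.25, so it lies inside.
All remaining points lie in this disk, and no smaller disk contains both endpoints, so this is the minimum enclosing circle.
r = √(79.25) ≈ 8.902.

8.902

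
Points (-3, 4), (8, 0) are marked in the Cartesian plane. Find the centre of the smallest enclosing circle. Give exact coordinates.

(2.5, 2)

The smallest circle enclosing two points has them as diameter endpoints.
Centre = midpoint = (2.5, 2); r² = |(-3, 4)−(8, 0)|²/4 = 137/4 = 34.25.
Centre = (2.5, 2).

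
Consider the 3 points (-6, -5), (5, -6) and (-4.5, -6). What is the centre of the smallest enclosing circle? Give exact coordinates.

Call the three points A, B, C in the order given.
Side lengths²: AB² = 122, AC² = 3.25, BC² = 90.25.
Since AB² = 122 ≥ 90.25 + 3.25 = 93.5, the angle opposite AB is not acute, so the smallest enclosing circle has AB as diameter.
Centre = midpoint of AB = (-0.5, -5.5), r² = 122/4 = 30.5.
Centre = (-0.5, -5.5).

(-0.5, -5.5)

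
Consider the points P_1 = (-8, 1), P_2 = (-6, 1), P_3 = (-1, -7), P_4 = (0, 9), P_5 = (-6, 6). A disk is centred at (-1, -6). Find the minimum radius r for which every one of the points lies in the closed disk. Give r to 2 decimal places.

The required radius is the distance from (-1, -6) to the farthest point.
Squared distances: 98, 74, 1, 226, 169.
Maximum is 226, attained at P_4.
r = √226 ≈ 15.03.

15.03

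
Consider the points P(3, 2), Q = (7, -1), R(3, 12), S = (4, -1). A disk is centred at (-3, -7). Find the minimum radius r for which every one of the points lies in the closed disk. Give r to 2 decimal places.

The required radius is the distance from (-3, -7) to the farthest point.
Squared distances: 117, 136, 397, 85.
Maximum is 397, attained at R.
r = √397 ≈ 19.92.

19.92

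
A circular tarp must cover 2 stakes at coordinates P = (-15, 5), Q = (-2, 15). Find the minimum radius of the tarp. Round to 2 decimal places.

8.20

The smallest circle enclosing two points has them as diameter endpoints.
Centre = midpoint = (-8.5, 10); r² = |PQ|²/4 = 269/4 = 67.25.
r = √(67.25) ≈ 8.20.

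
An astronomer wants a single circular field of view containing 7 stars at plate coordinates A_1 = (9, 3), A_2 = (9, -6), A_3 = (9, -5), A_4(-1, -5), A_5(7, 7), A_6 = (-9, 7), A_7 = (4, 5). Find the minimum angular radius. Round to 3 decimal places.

A smallest enclosing disk is always determined by at most three of the input points on its boundary.
The farthest pair is A_2–A_6 with squared distance 493. The circle on this segment as diameter has centre (0, 0.5) and r² = 493/4 = 123.25.
Check A_1: distance² to centre = 87.25 ≤ 123.25, so it lies inside.
All remaining points lie in this disk, and no smaller disk contains both endpoints, so this is the minimum enclosing circle.
r = √(123.25) ≈ 11.102.

11.102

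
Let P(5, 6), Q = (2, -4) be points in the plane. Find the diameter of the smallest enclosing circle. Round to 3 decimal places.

10.440

The smallest circle enclosing two points has them as diameter endpoints.
Centre = midpoint = (3.5, 1); r² = |PQ|²/4 = 109/4 = 27.25.
Diameter = 2r = 2√(27.25) ≈ 10.440.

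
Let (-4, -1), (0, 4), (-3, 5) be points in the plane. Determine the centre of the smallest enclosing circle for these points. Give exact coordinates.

(-91/38, 69/38)

Call the three points A, B, C in the order given.
Side lengths²: AB² = 41, AC² = 37, BC² = 10.
Since AB² = 41 < 37 + 10 = 47, the triangle is acute, so the smallest enclosing circle is the circumcircle.
Circumcentre = (-91/38, 69/38), r² = 7585/722.
Centre = (-91/38, 69/38).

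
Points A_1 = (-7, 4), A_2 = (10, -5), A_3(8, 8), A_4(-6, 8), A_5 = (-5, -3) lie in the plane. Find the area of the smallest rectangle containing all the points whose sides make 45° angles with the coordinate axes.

In coordinates u = x + y, v = x − y the rectangle is axis-aligned; the map (x,y)→(u,v) scales areas by 2.
u-values: -3, 5, 16, 2, -8; range = 16 − (-8) = 24.
v-values: -11, 15, 0, -14, -2; range = 15 − (-14) = 29.
Area = (24 × 29) / 2 = 348.

348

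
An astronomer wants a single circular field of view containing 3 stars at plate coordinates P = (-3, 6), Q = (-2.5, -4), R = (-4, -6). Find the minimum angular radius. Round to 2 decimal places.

6.02

Side lengths²: PQ² = 100.25, PR² = 145, QR² = 6.25.
Since PR² = 145 ≥ 100.25 + 6.25 = 106.5, the angle opposite PR is not acute, so the smallest enclosing circle has PR as diameter.
Centre = midpoint of PR = (-3.5, 0), r² = 145/4 = 36.25.
r = √(36.25) ≈ 6.02.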